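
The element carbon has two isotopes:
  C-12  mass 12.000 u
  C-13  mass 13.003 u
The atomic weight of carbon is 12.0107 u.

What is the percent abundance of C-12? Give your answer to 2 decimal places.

98.93%

Writing the weighted mean with unknown fraction x of C-12:
12.000·x + 13.003·(1 − x) = 12.0107
(12.000 − 13.003)·x = 12.0107 − 13.003
x = -0.9923 / -1.003 = 0.98933 → 98.93% C-12, 1.07% C-13.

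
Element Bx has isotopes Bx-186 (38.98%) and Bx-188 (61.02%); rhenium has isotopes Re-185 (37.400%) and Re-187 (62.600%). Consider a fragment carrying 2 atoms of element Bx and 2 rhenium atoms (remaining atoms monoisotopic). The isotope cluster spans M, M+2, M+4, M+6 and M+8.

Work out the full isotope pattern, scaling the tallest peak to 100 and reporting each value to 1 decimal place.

Element Bx pattern (n=2): 0.15194404 : 0.47571192 : 0.37234404
Rhenium pattern (n=2): 0.139876 : 0.468248 : 0.391876
Convolve the two distributions (both contribute in 2-u steps):
  M: 0.15194404×0.139876 = 0.021253
  M+2: 0.15194404×0.468248 + 0.47571192×0.139876 = 0.137688
  M+4: 0.15194404×0.391876 + 0.47571192×0.468248 + 0.37234404×0.139876 = 0.334376
  M+6: 0.47571192×0.391876 + 0.37234404×0.468248 = 0.360769
  M+8: 0.37234404×0.391876 = 0.145913
Scale to base peak (0.360769) = 100: 5.9 : 38.2 : 92.7 : 100.0 : 40.4

5.9 : 38.2 : 92.7 : 100.0 : 40.4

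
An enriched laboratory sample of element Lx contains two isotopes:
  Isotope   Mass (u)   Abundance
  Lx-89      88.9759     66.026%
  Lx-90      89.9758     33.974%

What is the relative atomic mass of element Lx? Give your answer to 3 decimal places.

89.316 u

The abundance-weighted mean is 0.66026 × 88.9759 + 0.33974 × 89.9758
= 58.74723 + 30.56838 = 89.31561 u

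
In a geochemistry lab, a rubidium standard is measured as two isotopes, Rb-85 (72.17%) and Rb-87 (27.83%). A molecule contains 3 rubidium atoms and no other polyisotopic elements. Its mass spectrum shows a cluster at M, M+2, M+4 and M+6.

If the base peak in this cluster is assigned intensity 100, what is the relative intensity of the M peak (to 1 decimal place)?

86.4

Binomial terms of (0.7217 + 0.2783)^3: M 0.3759, M+2 0.4349, M+4 0.1677, M+6 0.0216 → M+2 is the base peak.
P(M+2) = C(3,1) × 0.7217^2 × 0.2783^1 = 3 × 0.52085089 × 0.2783 = 0.434858 (base)
P(M) = C(3,0) × 0.7217^3 × 0.2783^0 = 1 × 0.37589809 × 1.0000 = 0.375898
Relative intensity = 0.375898 / 0.434858 × 100 = 86.4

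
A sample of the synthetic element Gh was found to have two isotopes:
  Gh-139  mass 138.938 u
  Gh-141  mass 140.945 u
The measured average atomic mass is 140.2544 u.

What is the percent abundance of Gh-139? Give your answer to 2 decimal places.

With x = fraction of Gh-139 (so Gh-141 is 1 − x):
138.938·x + 140.945·(1 − x) = 140.2544
(138.938 − 140.945)·x = 140.2544 − 140.945
x = -0.6906 / -2.007 = 0.34410 → 34.41% Gh-139, 65.59% Gh-141.

34.41%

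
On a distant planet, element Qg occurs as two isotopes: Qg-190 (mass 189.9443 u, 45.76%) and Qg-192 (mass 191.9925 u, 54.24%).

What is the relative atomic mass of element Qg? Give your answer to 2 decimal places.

191.06 u

Ar = Σ fᵢ·mᵢ = 0.4576 × 189.9443 + 0.5424 × 191.9925
= 86.91851 + 104.13673 = 191.05524 u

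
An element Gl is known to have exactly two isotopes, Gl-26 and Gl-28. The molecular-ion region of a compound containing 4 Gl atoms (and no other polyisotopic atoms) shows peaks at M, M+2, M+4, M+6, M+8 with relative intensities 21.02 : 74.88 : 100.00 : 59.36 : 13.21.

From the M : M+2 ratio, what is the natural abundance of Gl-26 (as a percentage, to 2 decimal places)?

Let p = fractional abundance of Gl-26. I(M+2)/I(M) = [C(4,1)·p^3·(1−p)] / p^4 = 4·(1−p)/p = 74.88/21.02 = 3.5623
(1−p)/p = 3.5623/4 = 0.8906  ⇒  p = 1/(1 + 0.8906) = 0.5289
Gl-26: 52.89%, Gl-28: 47.11%.

52.89%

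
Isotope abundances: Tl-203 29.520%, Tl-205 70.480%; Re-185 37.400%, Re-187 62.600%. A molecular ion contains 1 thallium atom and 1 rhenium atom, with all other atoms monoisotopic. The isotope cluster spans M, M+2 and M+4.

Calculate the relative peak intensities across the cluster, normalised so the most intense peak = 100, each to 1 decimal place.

24.6 : 100.0 : 98.4

Thallium pattern (n=1): 0.2952 : 0.7048
Rhenium pattern (n=1): 0.3740 : 0.6260
Convolve the two distributions (both contribute in 2-u steps):
  M: 0.2952×0.3740 = 0.110405
  M+2: 0.2952×0.6260 + 0.7048×0.3740 = 0.448390
  M+4: 0.7048×0.6260 = 0.441205
Scale to base peak (0.448390) = 100: 24.6 : 100.0 : 98.4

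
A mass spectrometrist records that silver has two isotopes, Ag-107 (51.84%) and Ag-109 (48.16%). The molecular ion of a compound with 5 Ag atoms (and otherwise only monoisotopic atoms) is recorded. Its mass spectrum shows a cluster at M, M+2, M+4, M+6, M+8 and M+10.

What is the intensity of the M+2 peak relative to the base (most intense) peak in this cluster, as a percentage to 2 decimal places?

53.82%

Binomial terms of (0.5184 + 0.4816)^5: M 0.0374, M+2 0.1739, M+4 0.3231, M+6 0.3002, M+8 0.1394, M+10 0.0259 → M+4 is the base peak.
P(M+4) = C(5,2) × 0.5184^3 × 0.4816^2 = 10 × 0.13931407 × 0.23193856 = 0.323123 (base)
P(M+2) = C(5,1) × 0.5184^4 × 0.4816^1 = 5 × 0.07222041 × 0.4816 = 0.173907
Relative intensity = 0.173907 / 0.323123 × 100 = 53.82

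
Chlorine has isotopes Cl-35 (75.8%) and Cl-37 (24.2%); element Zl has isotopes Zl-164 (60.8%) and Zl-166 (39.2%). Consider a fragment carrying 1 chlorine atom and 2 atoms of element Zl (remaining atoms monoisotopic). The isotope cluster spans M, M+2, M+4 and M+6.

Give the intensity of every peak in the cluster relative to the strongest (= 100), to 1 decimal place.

62.2 : 100.0 : 51.4 : 8.2

Chlorine pattern (n=1): 0.7580 : 0.2420
Element Zl pattern (n=2): 0.369664 : 0.476672 : 0.153664
Convolve the two distributions (both contribute in 2-u steps):
  M: 0.7580×0.369664 = 0.280205
  M+2: 0.7580×0.476672 + 0.2420×0.369664 = 0.450776
  M+4: 0.7580×0.153664 + 0.2420×0.476672 = 0.231832
  M+6: 0.2420×0.153664 = 0.037187
Scale to base peak (0.450776) = 100: 62.2 : 100.0 : 51.4 : 8.2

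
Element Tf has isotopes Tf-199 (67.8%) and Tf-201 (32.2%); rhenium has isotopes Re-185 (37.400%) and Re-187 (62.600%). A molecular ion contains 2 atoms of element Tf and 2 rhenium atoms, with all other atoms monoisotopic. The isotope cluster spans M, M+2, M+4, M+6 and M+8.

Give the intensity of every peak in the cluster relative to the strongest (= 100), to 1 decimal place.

16.1 : 69.2 : 100.0 : 55.0 : 10.2

Element Tf pattern (n=2): 0.459684 : 0.436632 : 0.103684
Rhenium pattern (n=2): 0.139876 : 0.468248 : 0.391876
Convolve the two distributions (both contribute in 2-u steps):
  M: 0.459684×0.139876 = 0.064299
  M+2: 0.459684×0.468248 + 0.436632×0.139876 = 0.276320
  M+4: 0.459684×0.391876 + 0.436632×0.468248 + 0.103684×0.139876 = 0.399094
  M+6: 0.436632×0.391876 + 0.103684×0.468248 = 0.219655
  M+8: 0.103684×0.391876 = 0.040631
Scale to base peak (0.399094) = 100: 16.1 : 69.2 : 100.0 : 55.0 : 10.2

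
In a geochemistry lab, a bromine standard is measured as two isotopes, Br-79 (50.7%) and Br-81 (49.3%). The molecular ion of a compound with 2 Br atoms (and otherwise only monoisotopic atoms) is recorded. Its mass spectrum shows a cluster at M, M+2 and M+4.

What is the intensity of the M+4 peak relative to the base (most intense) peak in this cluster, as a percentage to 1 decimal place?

Binomial terms of (0.507 + 0.493)^2: M 0.2570, M+2 0.4999, M+4 0.2430 → M+2 is the base peak.
P(M+2) = C(2,1) × 0.507^1 × 0.493^1 = 2 × 0.5070 × 0.4930 = 0.499902 (base)
P(M+4) = C(2,2) × 0.507^0 × 0.493^2 = 1 × 1.0000 × 0.243049 = 0.243049
Relative intensity = 0.243049 / 0.499902 × 100 = 48.6

48.6%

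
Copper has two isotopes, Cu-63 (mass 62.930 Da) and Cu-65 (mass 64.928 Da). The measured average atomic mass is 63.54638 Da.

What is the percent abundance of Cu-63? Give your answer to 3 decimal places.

Let x be the fractional abundance of Cu-63; then Cu-65 has abundance 1 − x.
62.930·x + 64.928·(1 − x) = 63.54638
(62.930 − 64.928)·x = 63.54638 − 64.928
x = -1.38162 / -1.998 = 0.69150 → 69.150% Cu-63, 30.850% Cu-65.

69.150%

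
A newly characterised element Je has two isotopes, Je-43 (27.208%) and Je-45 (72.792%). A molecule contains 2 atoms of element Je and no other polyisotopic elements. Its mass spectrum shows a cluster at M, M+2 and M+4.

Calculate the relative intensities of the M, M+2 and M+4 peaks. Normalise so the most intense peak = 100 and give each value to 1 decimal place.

Expanding (0.27208 + 0.72792)^2:
P(M) = 0.27208^2 = 0.074028
P(M+2) = 2 × 0.27208^1 × 0.72792^1 = 0.396105
P(M+4) = 0.72792^2 = 0.529868
The M+4 peak is largest (0.529868); scaling to 100 gives 14.0 : 74.8 : 100.0.

14.0 : 74.8 : 100.0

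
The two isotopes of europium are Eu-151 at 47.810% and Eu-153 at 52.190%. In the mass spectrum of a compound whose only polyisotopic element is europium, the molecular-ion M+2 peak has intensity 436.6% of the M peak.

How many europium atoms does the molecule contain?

The M+2/M ratio from n Eu atoms is n · q/p = n · 0.52190/0.47810.
n = 4.366 × 0.47810/0.52190 = 4.00 ≈ 4

4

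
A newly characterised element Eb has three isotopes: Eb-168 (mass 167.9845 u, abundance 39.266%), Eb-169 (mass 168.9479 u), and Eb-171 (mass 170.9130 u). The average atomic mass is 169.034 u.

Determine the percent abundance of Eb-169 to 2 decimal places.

Let x and y be the fractions of Eb-169 and Eb-171. Then x + y = 1 − 0.39266 = 0.60734 and 168.9479x + 170.9130y = 169.034 − 0.39266×167.9845 = 103.07320623.
Substituting: 168.9479x + 170.9130(0.60734 − x) = 103.07320623
(168.9479 − 170.9130)x = -0.72909519  ⇒  x = 0.37102, y = 0.23632
Eb-169: 37.10%, Eb-171: 23.63%.

37.10%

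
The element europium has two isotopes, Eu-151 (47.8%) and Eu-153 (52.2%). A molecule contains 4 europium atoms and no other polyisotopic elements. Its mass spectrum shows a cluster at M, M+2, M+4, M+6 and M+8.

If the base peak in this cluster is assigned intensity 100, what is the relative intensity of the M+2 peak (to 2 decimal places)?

61.05

Binomial terms of (0.478 + 0.522)^4: M 0.0522, M+2 0.2280, M+4 0.3735, M+6 0.2720, M+8 0.0742 → M+4 is the base peak.
P(M+4) = C(4,2) × 0.478^2 × 0.522^2 = 6 × 0.228484 × 0.272484 = 0.373549 (base)
P(M+2) = C(4,1) × 0.478^3 × 0.522^1 = 4 × 0.10921535 × 0.5220 = 0.228042
Relative intensity = 0.228042 / 0.373549 × 100 = 61.05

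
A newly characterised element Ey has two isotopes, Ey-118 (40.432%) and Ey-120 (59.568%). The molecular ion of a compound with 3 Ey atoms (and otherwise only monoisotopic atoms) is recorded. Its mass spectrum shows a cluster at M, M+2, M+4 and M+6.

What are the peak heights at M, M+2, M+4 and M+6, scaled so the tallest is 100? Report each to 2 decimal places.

Each Ey atom is independently Ey-118 (p = 0.40432) or Ey-120 (q = 0.59568); the cluster is the binomial expansion (p + q)^3.
P(M) = 0.40432^3 = 0.066096
P(M+2) = 3 × 0.40432^2 × 0.59568^1 = 0.292136
P(M+4) = 3 × 0.40432^1 × 0.59568^2 = 0.430400
P(M+6) = 0.59568^3 = 0.211368
The M+4 peak is largest (0.430400); scaling to 100 gives 15.36 : 67.88 : 100.00 : 49.11.

15.36 : 67.88 : 100.00 : 49.11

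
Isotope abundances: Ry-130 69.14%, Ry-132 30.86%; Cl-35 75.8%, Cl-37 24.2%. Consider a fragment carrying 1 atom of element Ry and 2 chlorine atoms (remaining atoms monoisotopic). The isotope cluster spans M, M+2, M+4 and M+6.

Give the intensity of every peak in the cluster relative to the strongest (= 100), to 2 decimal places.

Element Ry pattern (n=1): 0.6914 : 0.3086
Chlorine pattern (n=2): 0.574564 : 0.366872 : 0.058564
Convolve the two distributions (both contribute in 2-u steps):
  M: 0.6914×0.574564 = 0.397254
  M+2: 0.6914×0.366872 + 0.3086×0.574564 = 0.430966
  M+4: 0.6914×0.058564 + 0.3086×0.366872 = 0.153708
  M+6: 0.3086×0.058564 = 0.018073
Scale to base peak (0.430966) = 100: 92.18 : 100.00 : 35.67 : 4.19

92.18 : 100.00 : 35.67 : 4.19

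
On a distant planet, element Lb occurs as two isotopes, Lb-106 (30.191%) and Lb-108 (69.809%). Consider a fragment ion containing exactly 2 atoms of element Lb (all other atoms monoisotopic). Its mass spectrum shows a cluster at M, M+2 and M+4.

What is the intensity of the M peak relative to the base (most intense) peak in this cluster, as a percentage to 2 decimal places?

(0.30191 + 0.69809)^2 gives M 0.0911, M+2 0.4215, M+4 0.4873; the largest is M+4.
P(M+4) = C(2,2) × 0.30191^0 × 0.69809^2 = 1 × 1.0000 × 0.48732965 = 0.487330 (base)
P(M) = C(2,0) × 0.30191^2 × 0.69809^0 = 1 × 0.09114965 × 1.0000 = 0.091150
Relative intensity = 0.091150 / 0.487330 × 100 = 18.70

18.70%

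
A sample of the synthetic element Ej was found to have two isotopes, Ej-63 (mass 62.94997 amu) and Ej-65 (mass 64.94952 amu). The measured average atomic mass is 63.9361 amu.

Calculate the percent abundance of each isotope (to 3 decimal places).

Ej-63: 50.682%, Ej-65: 49.318%

Let x be the fractional abundance of Ej-63; then Ej-65 has abundance 1 − x.
62.94997·x + 64.94952·(1 − x) = 63.9361
(62.94997 − 64.94952)·x = 63.9361 − 64.94952
x = -1.01342 / -1.99955 = 0.50682 → 50.682% Ej-63, 49.318% Ej-65.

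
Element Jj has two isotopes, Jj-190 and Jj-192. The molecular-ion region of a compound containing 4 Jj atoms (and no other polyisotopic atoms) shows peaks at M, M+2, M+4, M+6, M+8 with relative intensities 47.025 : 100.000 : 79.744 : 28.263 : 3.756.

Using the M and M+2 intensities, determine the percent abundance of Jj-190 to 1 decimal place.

Let p = fractional abundance of Jj-190. I(M+2)/I(M) = [C(4,1)·p^3·(1−p)] / p^4 = 4·(1−p)/p = 100.000/47.025 = 2.1265
(1−p)/p = 2.1265/4 = 0.5316  ⇒  p = 1/(1 + 0.5316) = 0.6529
Jj-190: 65.3%, Jj-192: 34.7%.

65.3%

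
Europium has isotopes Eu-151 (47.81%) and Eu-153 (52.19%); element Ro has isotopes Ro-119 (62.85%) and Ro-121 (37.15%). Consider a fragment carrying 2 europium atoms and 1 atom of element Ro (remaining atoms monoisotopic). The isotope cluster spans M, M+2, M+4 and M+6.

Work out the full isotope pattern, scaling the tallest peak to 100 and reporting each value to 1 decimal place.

Europium pattern (n=2): 0.22857961 : 0.49904078 : 0.27237961
Element Ro pattern (n=1): 0.6285 : 0.3715
Convolve the two distributions (both contribute in 2-u steps):
  M: 0.22857961×0.6285 = 0.143662
  M+2: 0.22857961×0.3715 + 0.49904078×0.6285 = 0.398564
  M+4: 0.49904078×0.3715 + 0.27237961×0.6285 = 0.356584
  M+6: 0.27237961×0.3715 = 0.101189
Scale to base peak (0.398564) = 100: 36.0 : 100.0 : 89.5 : 25.4

36.0 : 100.0 : 89.5 : 25.4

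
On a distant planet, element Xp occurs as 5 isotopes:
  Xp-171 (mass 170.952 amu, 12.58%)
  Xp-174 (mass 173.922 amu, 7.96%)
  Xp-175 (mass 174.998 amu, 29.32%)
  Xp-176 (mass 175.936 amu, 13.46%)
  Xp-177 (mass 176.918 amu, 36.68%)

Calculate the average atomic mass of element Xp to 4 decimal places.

Ar = Σ fᵢ·mᵢ = 0.1258 × 170.952 + 0.0796 × 173.922 + 0.2932 × 174.998 + 0.1346 × 175.936 + 0.3668 × 176.918
= 21.50576 + 13.84419 + 51.30941 + 23.68099 + 64.89352 = 175.23387 amu

175.2339 amu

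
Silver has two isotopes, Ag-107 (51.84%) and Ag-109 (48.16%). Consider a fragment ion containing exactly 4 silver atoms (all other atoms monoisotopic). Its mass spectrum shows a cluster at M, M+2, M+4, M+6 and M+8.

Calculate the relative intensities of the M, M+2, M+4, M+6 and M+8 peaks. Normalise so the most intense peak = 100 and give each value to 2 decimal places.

19.31 : 71.76 : 100.00 : 61.93 : 14.38

Expanding (0.5184 + 0.4816)^4:
P(M) = 0.5184^4 = 0.072220
P(M+2) = 4 × 0.5184^3 × 0.4816^1 = 0.268375
P(M+4) = 6 × 0.5184^2 × 0.4816^2 = 0.373985
P(M+6) = 4 × 0.5184^1 × 0.4816^3 = 0.231624
P(M+8) = 0.4816^4 = 0.053795
The M+4 peak is largest (0.373985); scaling to 100 gives 19.31 : 71.76 : 100.00 : 61.93 : 14.38.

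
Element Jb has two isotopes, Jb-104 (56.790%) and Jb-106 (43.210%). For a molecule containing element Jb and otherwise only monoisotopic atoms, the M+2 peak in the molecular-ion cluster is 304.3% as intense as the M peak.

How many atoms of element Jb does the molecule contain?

The M+2/M ratio from n Jb atoms is n · q/p = n · 0.43210/0.56790.
n = 3.043 × 0.56790/0.43210 = 4.00 ≈ 4

4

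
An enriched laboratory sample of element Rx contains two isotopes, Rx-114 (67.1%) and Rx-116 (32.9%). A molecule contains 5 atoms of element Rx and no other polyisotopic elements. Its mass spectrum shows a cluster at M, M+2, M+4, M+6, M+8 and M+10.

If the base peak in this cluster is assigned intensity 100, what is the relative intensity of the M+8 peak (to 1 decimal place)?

(0.671 + 0.329)^5 gives M 0.1360, M+2 0.3335, M+4 0.3270, M+6 0.1603, M+8 0.0393, M+10 0.0039; the largest is M+2.
P(M+2) = C(5,1) × 0.671^4 × 0.329^1 = 5 × 0.20271696 × 0.3290 = 0.333469 (base)
P(M+8) = C(5,4) × 0.671^1 × 0.329^4 = 5 × 0.6710 × 0.01171611 = 0.039308
Relative intensity = 0.039308 / 0.333469 × 100 = 11.8

11.8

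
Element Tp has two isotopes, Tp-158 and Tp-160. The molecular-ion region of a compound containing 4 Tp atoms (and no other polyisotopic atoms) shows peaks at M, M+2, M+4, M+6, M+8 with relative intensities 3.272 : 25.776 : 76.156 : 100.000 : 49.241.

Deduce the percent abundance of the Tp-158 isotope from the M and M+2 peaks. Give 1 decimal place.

33.7%

Write p for the Tp-158 fraction. I(M+2)/I(M) = [C(4,1)·p^3·(1−p)] / p^4 = 4·(1−p)/p = 25.776/3.272 = 7.8778
(1−p)/p = 7.8778/4 = 1.9694  ⇒  p = 1/(1 + 1.9694) = 0.3368
Tp-158: 33.7%, Tp-160: 66.3%.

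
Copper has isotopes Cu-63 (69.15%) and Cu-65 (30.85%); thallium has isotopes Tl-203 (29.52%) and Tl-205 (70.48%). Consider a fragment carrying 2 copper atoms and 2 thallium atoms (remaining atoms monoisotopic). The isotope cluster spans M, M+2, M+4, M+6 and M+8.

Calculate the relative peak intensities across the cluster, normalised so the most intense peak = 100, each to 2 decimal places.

9.84 : 55.78 : 100.00 : 59.42 : 11.17

Copper pattern (n=2): 0.47817225 : 0.4266555 : 0.09517225
Thallium pattern (n=2): 0.08714304 : 0.41611392 : 0.49674304
Convolve the two distributions (both contribute in 2-u steps):
  M: 0.47817225×0.08714304 = 0.041669
  M+2: 0.47817225×0.41611392 + 0.4266555×0.08714304 = 0.236154
  M+4: 0.47817225×0.49674304 + 0.4266555×0.41611392 + 0.09517225×0.08714304 = 0.423360
  M+6: 0.4266555×0.49674304 + 0.09517225×0.41611392 = 0.251541
  M+8: 0.09517225×0.49674304 = 0.047276
Scale to base peak (0.423360) = 100: 9.84 : 55.78 : 100.00 : 59.42 : 11.17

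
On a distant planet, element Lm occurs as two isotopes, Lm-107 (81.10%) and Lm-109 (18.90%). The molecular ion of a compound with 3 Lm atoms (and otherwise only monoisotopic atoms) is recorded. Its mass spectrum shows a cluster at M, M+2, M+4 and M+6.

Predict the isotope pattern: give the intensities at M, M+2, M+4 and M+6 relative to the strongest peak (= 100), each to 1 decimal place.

The 3 Lm atoms are independent, so intensities follow the terms of (0.8110 + 0.1890)^3.
P(M) = 0.8110^3 = 0.533412
P(M+2) = 3 × 0.8110^2 × 0.1890^1 = 0.372928
P(M+4) = 3 × 0.8110^1 × 0.1890^2 = 0.086909
P(M+6) = 0.1890^3 = 0.006751
The M peak is largest (0.533412); scaling to 100 gives 100.0 : 69.9 : 16.3 : 1.3.

100.0 : 69.9 : 16.3 : 1.3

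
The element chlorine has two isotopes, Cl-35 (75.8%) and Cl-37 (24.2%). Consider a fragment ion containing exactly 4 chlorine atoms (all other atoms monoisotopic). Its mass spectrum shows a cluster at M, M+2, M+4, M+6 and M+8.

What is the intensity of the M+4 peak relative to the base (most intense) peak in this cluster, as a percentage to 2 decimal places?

47.89%

(0.758 + 0.242)^4 gives M 0.3301, M+2 0.4216, M+4 0.2019, M+6 0.0430, M+8 0.0034; the largest is M+2.
P(M+2) = C(4,1) × 0.758^3 × 0.242^1 = 4 × 0.43551951 × 0.2420 = 0.421583 (base)
P(M+4) = C(4,2) × 0.758^2 × 0.242^2 = 6 × 0.574564 × 0.058564 = 0.201893
Relative intensity = 0.201893 / 0.421583 × 100 = 47.89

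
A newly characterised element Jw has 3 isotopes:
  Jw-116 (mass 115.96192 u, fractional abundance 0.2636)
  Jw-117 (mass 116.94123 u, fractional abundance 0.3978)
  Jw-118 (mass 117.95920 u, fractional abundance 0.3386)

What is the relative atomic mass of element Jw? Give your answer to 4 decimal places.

117.0278 u

Ar = Σ fᵢ·mᵢ = 0.2636 × 115.96192 + 0.3978 × 116.94123 + 0.3386 × 117.95920
= 30.567562 + 46.519221 + 39.940985 = 117.027768 u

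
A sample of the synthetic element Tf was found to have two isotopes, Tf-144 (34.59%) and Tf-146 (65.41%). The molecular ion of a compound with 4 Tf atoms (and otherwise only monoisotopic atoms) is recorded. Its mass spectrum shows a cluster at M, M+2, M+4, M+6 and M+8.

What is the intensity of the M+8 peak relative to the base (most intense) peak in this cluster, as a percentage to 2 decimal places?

(0.3459 + 0.6541)^4 gives M 0.0143, M+2 0.1083, M+4 0.3071, M+6 0.3872, M+8 0.1831; the largest is M+6.
P(M+6) = C(4,3) × 0.3459^1 × 0.6541^3 = 4 × 0.3459 × 0.2798546 = 0.387207 (base)
P(M+8) = C(4,4) × 0.3459^0 × 0.6541^4 = 1 × 1.0000 × 0.18305289 = 0.183053
Relative intensity = 0.183053 / 0.387207 × 100 = 47.28

47.28%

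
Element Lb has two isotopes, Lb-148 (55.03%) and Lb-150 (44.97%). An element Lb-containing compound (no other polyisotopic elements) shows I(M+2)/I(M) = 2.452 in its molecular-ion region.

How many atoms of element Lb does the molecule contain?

3

The M+2/M ratio from n Lb atoms is n · q/p = n · 0.4497/0.5503.
n = 2.452 × 0.5503/0.4497 = 3.00 ≈ 3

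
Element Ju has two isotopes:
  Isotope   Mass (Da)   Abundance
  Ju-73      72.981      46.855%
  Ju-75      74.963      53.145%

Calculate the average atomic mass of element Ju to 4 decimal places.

Average mass = Σ (abundance × isotope mass) = 0.46855 × 72.981 + 0.53145 × 74.963
= 34.19525 + 39.83909 = 74.03434 Da

74.0343 Da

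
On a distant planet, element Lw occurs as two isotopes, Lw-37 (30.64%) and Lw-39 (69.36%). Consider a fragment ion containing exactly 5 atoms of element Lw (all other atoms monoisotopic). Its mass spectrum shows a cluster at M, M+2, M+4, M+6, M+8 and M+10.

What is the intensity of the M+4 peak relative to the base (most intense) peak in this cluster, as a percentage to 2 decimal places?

39.03%

Binomial terms of (0.3064 + 0.6936)^5: M 0.0027, M+2 0.0306, M+4 0.1384, M+6 0.3133, M+8 0.3546, M+10 0.1605 → M+8 is the base peak.
P(M+8) = C(5,4) × 0.3064^1 × 0.6936^4 = 5 × 0.3064 × 0.23143889 = 0.354564 (base)
P(M+4) = C(5,2) × 0.3064^3 × 0.6936^2 = 10 × 0.02876513 × 0.48108096 = 0.138384
Relative intensity = 0.138384 / 0.354564 × 100 = 39.03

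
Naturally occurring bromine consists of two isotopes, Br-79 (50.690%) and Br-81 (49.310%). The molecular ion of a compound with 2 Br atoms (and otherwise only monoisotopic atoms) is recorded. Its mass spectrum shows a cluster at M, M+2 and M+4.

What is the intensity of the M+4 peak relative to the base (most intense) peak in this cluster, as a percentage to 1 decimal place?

(0.50690 + 0.49310)^2 gives M 0.2569, M+2 0.4999, M+4 0.2431; the largest is M+2.
P(M+2) = C(2,1) × 0.50690^1 × 0.49310^1 = 2 × 0.5069 × 0.4931 = 0.499905 (base)
P(M+4) = C(2,2) × 0.50690^0 × 0.49310^2 = 1 × 1.0000 × 0.24314761 = 0.243148
Relative intensity = 0.243148 / 0.499905 × 100 = 48.6

48.6%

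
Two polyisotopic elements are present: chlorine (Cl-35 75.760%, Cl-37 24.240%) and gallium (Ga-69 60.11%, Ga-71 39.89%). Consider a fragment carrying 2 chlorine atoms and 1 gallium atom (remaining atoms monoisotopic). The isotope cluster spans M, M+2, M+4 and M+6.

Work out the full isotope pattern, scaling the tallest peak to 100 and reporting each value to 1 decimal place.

Chlorine pattern (n=2): 0.57395776 : 0.36728448 : 0.05875776
Gallium pattern (n=1): 0.6011 : 0.3989
Convolve the two distributions (both contribute in 2-u steps):
  M: 0.57395776×0.6011 = 0.345006
  M+2: 0.57395776×0.3989 + 0.36728448×0.6011 = 0.449726
  M+4: 0.36728448×0.3989 + 0.05875776×0.6011 = 0.181829
  M+6: 0.05875776×0.3989 = 0.023438
Scale to base peak (0.449726) = 100: 76.7 : 100.0 : 40.4 : 5.2

76.7 : 100.0 : 40.4 : 5.2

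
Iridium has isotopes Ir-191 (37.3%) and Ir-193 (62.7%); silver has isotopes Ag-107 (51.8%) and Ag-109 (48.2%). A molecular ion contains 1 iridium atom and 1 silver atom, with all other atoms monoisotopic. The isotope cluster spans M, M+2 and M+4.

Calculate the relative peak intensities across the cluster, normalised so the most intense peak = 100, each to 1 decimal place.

38.3 : 100.0 : 59.9

Iridium pattern (n=1): 0.3730 : 0.6270
Silver pattern (n=1): 0.5180 : 0.4820
Convolve the two distributions (both contribute in 2-u steps):
  M: 0.3730×0.5180 = 0.193214
  M+2: 0.3730×0.4820 + 0.6270×0.5180 = 0.504572
  M+4: 0.6270×0.4820 = 0.302214
Scale to base peak (0.504572) = 100: 38.3 : 100.0 : 59.9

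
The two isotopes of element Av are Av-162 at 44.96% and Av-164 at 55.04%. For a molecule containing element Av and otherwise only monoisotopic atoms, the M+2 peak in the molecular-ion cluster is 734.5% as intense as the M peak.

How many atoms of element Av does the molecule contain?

6

For n independent Av atoms, I(M+2)/I(M) = n · (abundance Av-164) / (abundance Av-162) = n · 0.5504/0.4496.
n = 7.345 × 0.4496/0.5504 = 6.00 ≈ 6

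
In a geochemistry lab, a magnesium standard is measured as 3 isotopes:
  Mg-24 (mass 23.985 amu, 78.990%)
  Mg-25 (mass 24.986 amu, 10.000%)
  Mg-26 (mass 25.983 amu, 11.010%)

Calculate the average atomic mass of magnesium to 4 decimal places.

24.3051 amu

The abundance-weighted mean is 0.78990 × 23.985 + 0.10000 × 24.986 + 0.11010 × 25.983
= 18.94575 + 2.49860 + 2.86073 = 24.30508 amu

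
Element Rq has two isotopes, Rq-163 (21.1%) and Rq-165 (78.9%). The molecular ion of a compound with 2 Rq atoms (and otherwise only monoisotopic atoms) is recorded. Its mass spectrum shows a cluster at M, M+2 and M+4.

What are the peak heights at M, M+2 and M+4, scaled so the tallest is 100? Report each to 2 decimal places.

7.15 : 53.49 : 100.00

Expanding (0.211 + 0.789)^2:
P(M) = 0.211^2 = 0.044521
P(M+2) = 2 × 0.211^1 × 0.789^1 = 0.332958
P(M+4) = 0.789^2 = 0.622521
The M+4 peak is largest (0.622521); scaling to 100 gives 7.15 : 53.49 : 100.00.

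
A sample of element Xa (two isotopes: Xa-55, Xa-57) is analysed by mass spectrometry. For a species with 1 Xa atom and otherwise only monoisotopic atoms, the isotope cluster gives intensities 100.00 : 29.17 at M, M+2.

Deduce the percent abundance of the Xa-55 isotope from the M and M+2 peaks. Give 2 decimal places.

If p is the fraction of Xa that is Xa-55, then I(M+2)/I(M) = [C(1,1)·p^0·(1−p)] / p^1 = 1·(1−p)/p = 29.17/100.00 = 0.2917
(1−p)/p = 0.2917/1 = 0.2917  ⇒  p = 1/(1 + 0.2917) = 0.7742
Xa-55: 77.42%, Xa-57: 22.58%.

77.42%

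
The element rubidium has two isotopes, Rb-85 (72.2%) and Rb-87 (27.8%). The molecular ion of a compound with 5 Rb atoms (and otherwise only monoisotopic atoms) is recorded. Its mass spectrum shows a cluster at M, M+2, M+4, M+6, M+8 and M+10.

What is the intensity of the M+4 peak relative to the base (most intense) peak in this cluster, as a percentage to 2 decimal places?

Binomial terms of (0.722 + 0.278)^5: M 0.1962, M+2 0.3777, M+4 0.2909, M+6 0.1120, M+8 0.0216, M+10 0.0017 → M+2 is the base peak.
P(M+2) = C(5,1) × 0.722^4 × 0.278^1 = 5 × 0.27173701 × 0.2780 = 0.377714 (base)
P(M+4) = C(5,2) × 0.722^3 × 0.278^2 = 10 × 0.37636705 × 0.077284 = 0.290872
Relative intensity = 0.290872 / 0.377714 × 100 = 77.01

77.01%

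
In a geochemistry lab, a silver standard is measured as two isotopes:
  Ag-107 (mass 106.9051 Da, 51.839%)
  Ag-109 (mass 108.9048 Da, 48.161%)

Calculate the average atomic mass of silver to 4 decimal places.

107.8682 Da

The abundance-weighted mean is 0.51839 × 106.9051 + 0.48161 × 108.9048
= 55.41853 + 52.44964 = 107.86817 Da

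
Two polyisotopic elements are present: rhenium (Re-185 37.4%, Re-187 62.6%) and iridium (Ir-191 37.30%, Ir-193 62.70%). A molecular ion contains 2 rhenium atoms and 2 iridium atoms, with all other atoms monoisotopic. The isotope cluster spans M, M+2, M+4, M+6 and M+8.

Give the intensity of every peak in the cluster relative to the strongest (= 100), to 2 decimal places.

Rhenium pattern (n=2): 0.139876 : 0.468248 : 0.391876
Iridium pattern (n=2): 0.139129 : 0.467742 : 0.393129
Convolve the two distributions (both contribute in 2-u steps):
  M: 0.139876×0.139129 = 0.019461
  M+2: 0.139876×0.467742 + 0.468248×0.139129 = 0.130573
  M+4: 0.139876×0.393129 + 0.468248×0.467742 + 0.391876×0.139129 = 0.328530
  M+6: 0.468248×0.393129 + 0.391876×0.467742 = 0.367379
  M+8: 0.391876×0.393129 = 0.154058
Scale to base peak (0.367379) = 100: 5.30 : 35.54 : 89.43 : 100.00 : 41.93

5.30 : 35.54 : 89.43 : 100.00 : 41.93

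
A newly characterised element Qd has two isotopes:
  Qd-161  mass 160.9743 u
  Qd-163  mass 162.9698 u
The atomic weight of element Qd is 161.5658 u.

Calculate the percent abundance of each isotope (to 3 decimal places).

Qd-161: 70.358%, Qd-163: 29.642%

With x = fraction of Qd-161 (so Qd-163 is 1 − x):
160.9743·x + 162.9698·(1 − x) = 161.5658
(160.9743 − 162.9698)·x = 161.5658 − 162.9698
x = -1.4040 / -1.9955 = 0.70358 → 70.358% Qd-161, 29.642% Qd-163.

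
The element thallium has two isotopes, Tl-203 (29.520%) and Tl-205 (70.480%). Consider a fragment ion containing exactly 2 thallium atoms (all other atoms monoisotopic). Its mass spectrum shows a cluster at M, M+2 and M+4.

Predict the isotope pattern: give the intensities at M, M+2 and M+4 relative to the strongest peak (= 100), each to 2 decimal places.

17.54 : 83.77 : 100.00

The 2 Tl atoms are independent, so intensities follow the terms of (0.29520 + 0.70480)^2.
P(M) = 0.29520^2 = 0.087143
P(M+2) = 2 × 0.29520^1 × 0.70480^1 = 0.416114
P(M+4) = 0.70480^2 = 0.496743
The M+4 peak is largest (0.496743); scaling to 100 gives 17.54 : 83.77 : 100.00.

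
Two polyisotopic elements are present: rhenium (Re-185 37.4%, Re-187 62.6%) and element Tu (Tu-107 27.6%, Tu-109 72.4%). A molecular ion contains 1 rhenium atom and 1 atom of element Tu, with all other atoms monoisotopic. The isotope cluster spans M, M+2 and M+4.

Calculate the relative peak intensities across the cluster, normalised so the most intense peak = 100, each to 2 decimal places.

Rhenium pattern (n=1): 0.3740 : 0.6260
Element Tu pattern (n=1): 0.2760 : 0.7240
Convolve the two distributions (both contribute in 2-u steps):
  M: 0.3740×0.2760 = 0.103224
  M+2: 0.3740×0.7240 + 0.6260×0.2760 = 0.443552
  M+4: 0.6260×0.7240 = 0.453224
Scale to base peak (0.453224) = 100: 22.78 : 97.87 : 100.00

22.78 : 97.87 : 100.00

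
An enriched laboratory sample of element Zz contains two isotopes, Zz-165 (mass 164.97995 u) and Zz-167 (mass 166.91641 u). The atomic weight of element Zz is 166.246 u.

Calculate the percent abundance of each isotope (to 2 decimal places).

Zz-165: 34.62%, Zz-167: 65.38%

Let x be the fractional abundance of Zz-165; then Zz-167 has abundance 1 − x.
164.97995·x + 166.91641·(1 − x) = 166.246
(164.97995 − 166.91641)·x = 166.246 − 166.91641
x = -0.67041 / -1.93646 = 0.34620 → 34.62% Zz-165, 65.38% Zz-167.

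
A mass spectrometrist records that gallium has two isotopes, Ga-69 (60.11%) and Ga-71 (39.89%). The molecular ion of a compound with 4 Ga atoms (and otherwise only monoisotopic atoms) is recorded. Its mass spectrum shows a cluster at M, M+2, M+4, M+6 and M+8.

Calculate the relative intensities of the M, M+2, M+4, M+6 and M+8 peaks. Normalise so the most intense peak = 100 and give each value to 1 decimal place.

Expanding (0.6011 + 0.3989)^4:
P(M) = 0.6011^4 = 0.130553
P(M+2) = 4 × 0.6011^3 × 0.3989^1 = 0.346549
P(M+4) = 6 × 0.6011^2 × 0.3989^2 = 0.344963
P(M+6) = 4 × 0.6011^1 × 0.3989^3 = 0.152616
P(M+8) = 0.3989^4 = 0.025320
The M+2 peak is largest (0.346549); scaling to 100 gives 37.7 : 100.0 : 99.5 : 44.0 : 7.3.

37.7 : 100.0 : 99.5 : 44.0 : 7.3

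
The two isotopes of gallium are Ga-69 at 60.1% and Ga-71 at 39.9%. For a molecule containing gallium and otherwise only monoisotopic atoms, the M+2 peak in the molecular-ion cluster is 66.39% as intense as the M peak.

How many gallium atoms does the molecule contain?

1

For n independent Ga atoms, I(M+2)/I(M) = n · (abundance Ga-71) / (abundance Ga-69) = n · 0.399/0.601.
n = 0.6639 × 0.601/0.399 = 1.00 ≈ 1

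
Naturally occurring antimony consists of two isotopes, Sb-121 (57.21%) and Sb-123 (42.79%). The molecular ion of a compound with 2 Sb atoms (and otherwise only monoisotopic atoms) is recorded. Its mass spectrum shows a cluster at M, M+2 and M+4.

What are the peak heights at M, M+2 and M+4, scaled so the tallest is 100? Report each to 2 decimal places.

66.85 : 100.00 : 37.40

Each Sb atom is independently Sb-121 (p = 0.5721) or Sb-123 (q = 0.4279); the cluster is the binomial expansion (p + q)^2.
P(M) = 0.5721^2 = 0.327298
P(M+2) = 2 × 0.5721^1 × 0.4279^1 = 0.489603
P(M+4) = 0.4279^2 = 0.183098
The M+2 peak is largest (0.489603); scaling to 100 gives 66.85 : 100.00 : 37.40.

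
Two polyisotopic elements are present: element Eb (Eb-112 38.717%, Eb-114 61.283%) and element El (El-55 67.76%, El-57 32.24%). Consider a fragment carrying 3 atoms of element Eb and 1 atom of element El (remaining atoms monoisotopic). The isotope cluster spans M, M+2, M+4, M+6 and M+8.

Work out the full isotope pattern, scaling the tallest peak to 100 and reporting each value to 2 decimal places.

10.23 : 53.44 : 100.00 : 77.15 : 19.30

Element Eb pattern (n=3): 0.05803702 : 0.27559077 : 0.4362174 : 0.23015481
Element El pattern (n=1): 0.6776 : 0.3224
Convolve the two distributions (both contribute in 2-u steps):
  M: 0.05803702×0.6776 = 0.039326
  M+2: 0.05803702×0.3224 + 0.27559077×0.6776 = 0.205451
  M+4: 0.27559077×0.3224 + 0.4362174×0.6776 = 0.384431
  M+6: 0.4362174×0.3224 + 0.23015481×0.6776 = 0.296589
  M+8: 0.23015481×0.3224 = 0.074202
Scale to base peak (0.384431) = 100: 10.23 : 53.44 : 100.00 : 77.15 : 19.30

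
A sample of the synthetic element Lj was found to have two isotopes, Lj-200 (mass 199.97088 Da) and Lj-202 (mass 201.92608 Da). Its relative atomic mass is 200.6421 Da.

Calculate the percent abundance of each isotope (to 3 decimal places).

Lj-200: 65.670%, Lj-202: 34.330%

With x = fraction of Lj-200 (so Lj-202 is 1 − x):
199.97088·x + 201.92608·(1 − x) = 200.6421
(199.97088 − 201.92608)·x = 200.6421 − 201.92608
x = -1.28398 / -1.95520 = 0.65670 → 65.670% Lj-200, 34.330% Lj-202.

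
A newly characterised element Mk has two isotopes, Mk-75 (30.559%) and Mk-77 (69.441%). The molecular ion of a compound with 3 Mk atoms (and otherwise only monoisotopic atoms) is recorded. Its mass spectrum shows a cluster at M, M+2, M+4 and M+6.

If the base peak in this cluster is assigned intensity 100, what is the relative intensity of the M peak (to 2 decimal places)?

6.46

Term probabilities: M 0.0285, M+2 0.1945, M+4 0.4421, M+6 0.3348. Base peak = M+4.
P(M+4) = C(3,2) × 0.30559^1 × 0.69441^2 = 3 × 0.30559 × 0.48220525 = 0.442071 (base)
P(M) = C(3,0) × 0.30559^3 × 0.69441^0 = 1 × 0.0285376 × 1.0000 = 0.028538
Relative intensity = 0.028538 / 0.442071 × 100 = 6.46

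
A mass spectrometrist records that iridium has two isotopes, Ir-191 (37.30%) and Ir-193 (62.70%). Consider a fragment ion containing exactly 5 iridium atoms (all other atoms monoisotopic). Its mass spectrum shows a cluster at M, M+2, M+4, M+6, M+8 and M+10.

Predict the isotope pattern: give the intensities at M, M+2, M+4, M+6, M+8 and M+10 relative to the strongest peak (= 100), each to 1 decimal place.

2.1 : 17.7 : 59.5 : 100.0 : 84.0 : 28.3

Expanding (0.3730 + 0.6270)^5:
P(M) = 0.3730^5 = 0.007220
P(M+2) = 5 × 0.3730^4 × 0.6270^1 = 0.060684
P(M+4) = 10 × 0.3730^3 × 0.6270^2 = 0.204015
P(M+6) = 10 × 0.3730^2 × 0.6270^3 = 0.342942
P(M+8) = 5 × 0.3730^1 × 0.6270^4 = 0.288237
P(M+10) = 0.6270^5 = 0.096903
The M+6 peak is largest (0.342942); scaling to 100 gives 2.1 : 17.7 : 59.5 : 100.0 : 84.0 : 28.3.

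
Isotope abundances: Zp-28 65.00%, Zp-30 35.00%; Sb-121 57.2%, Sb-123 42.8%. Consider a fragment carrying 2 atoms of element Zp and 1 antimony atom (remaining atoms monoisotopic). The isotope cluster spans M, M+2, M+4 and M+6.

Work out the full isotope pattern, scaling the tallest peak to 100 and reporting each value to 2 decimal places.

54.79 : 100.00 : 60.04 : 11.89

Element Zp pattern (n=2): 0.4225 : 0.4550 : 0.1225
Antimony pattern (n=1): 0.5720 : 0.4280
Convolve the two distributions (both contribute in 2-u steps):
  M: 0.4225×0.5720 = 0.241670
  M+2: 0.4225×0.4280 + 0.4550×0.5720 = 0.441090
  M+4: 0.4550×0.4280 + 0.1225×0.5720 = 0.264810
  M+6: 0.1225×0.4280 = 0.052430
Scale to base peak (0.441090) = 100: 54.79 : 100.00 : 60.04 : 11.89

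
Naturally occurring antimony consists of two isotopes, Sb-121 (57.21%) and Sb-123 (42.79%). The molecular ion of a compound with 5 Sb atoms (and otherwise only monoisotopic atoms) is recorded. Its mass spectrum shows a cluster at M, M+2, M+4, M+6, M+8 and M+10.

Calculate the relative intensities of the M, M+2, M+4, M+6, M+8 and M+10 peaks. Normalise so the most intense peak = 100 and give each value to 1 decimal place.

The 5 Sb atoms are independent, so intensities follow the terms of (0.5721 + 0.4279)^5.
P(M) = 0.5721^5 = 0.061286
P(M+2) = 5 × 0.5721^4 × 0.4279^1 = 0.229192
P(M+4) = 10 × 0.5721^3 × 0.4279^2 = 0.342847
P(M+6) = 10 × 0.5721^2 × 0.4279^3 = 0.256431
P(M+8) = 5 × 0.5721^1 × 0.4279^4 = 0.095898
P(M+10) = 0.4279^5 = 0.014345
The M+4 peak is largest (0.342847); scaling to 100 gives 17.9 : 66.8 : 100.0 : 74.8 : 28.0 : 4.2.

17.9 : 66.8 : 100.0 : 74.8 : 28.0 : 4.2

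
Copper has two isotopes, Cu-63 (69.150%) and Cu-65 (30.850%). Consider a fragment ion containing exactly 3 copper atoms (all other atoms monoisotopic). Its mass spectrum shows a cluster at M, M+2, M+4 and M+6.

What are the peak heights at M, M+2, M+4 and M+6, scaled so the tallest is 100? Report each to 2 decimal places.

Expanding (0.69150 + 0.30850)^3:
P(M) = 0.69150^3 = 0.330656
P(M+2) = 3 × 0.69150^2 × 0.30850^1 = 0.442548
P(M+4) = 3 × 0.69150^1 × 0.30850^2 = 0.197435
P(M+6) = 0.30850^3 = 0.029361
The M+2 peak is largest (0.442548); scaling to 100 gives 74.72 : 100.00 : 44.61 : 6.63.

74.72 : 100.00 : 44.61 : 6.63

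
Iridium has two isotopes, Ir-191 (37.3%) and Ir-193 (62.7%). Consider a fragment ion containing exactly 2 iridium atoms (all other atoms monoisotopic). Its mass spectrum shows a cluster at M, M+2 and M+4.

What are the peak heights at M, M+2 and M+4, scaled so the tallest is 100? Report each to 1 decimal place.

29.7 : 100.0 : 84.0

Each Ir atom is independently Ir-191 (p = 0.373) or Ir-193 (q = 0.627); the cluster is the binomial expansion (p + q)^2.
P(M) = 0.373^2 = 0.139129
P(M+2) = 2 × 0.373^1 × 0.627^1 = 0.467742
P(M+4) = 0.627^2 = 0.393129
The M+2 peak is largest (0.467742); scaling to 100 gives 29.7 : 100.0 : 84.0.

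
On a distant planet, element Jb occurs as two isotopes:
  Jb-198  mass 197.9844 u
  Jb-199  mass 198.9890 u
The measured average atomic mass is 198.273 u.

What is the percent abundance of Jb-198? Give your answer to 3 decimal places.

Let x be the fractional abundance of Jb-198; then Jb-199 has abundance 1 − x.
197.9844·x + 198.9890·(1 − x) = 198.273
(197.9844 − 198.9890)·x = 198.273 − 198.9890
x = -0.7160 / -1.0046 = 0.71272 → 71.272% Jb-198, 28.728% Jb-199.

71.272%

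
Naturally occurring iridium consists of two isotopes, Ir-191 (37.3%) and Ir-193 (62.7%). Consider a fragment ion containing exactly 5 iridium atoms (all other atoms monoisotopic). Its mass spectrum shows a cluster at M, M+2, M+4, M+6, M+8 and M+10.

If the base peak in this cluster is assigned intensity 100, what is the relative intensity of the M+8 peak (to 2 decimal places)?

(0.373 + 0.627)^5 gives M 0.0072, M+2 0.0607, M+4 0.2040, M+6 0.3429, M+8 0.2882, M+10 0.0969; the largest is M+6.
P(M+6) = C(5,3) × 0.373^2 × 0.627^3 = 10 × 0.139129 × 0.24649188 = 0.342942 (base)
P(M+8) = C(5,4) × 0.373^1 × 0.627^4 = 5 × 0.3730 × 0.15455041 = 0.288237
Relative intensity = 0.288237 / 0.342942 × 100 = 84.05

84.05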